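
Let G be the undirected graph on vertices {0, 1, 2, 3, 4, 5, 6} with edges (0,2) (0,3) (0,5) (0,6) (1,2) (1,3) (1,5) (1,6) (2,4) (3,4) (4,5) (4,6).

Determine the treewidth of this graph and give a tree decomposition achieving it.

Treewidth 3.
Bags: B1 = {0, 1, 4, 5}  B2 = {0, 1, 2, 4}  B3 = {0, 1, 3, 4}  B4 = {0, 1, 4, 6}
Tree: B1–B2, B2–B3, B3–B4

Each bag holds 4 vertices, so the decomposition has width 3, which upper-bounds the treewidth. For the lower bound: the 4 vertex sets {1,5}, {0,2}, {4}, {3} are disjoint, each induces a connected subgraph, and every pair is joined by at least one edge of G. Contracting each set to a single vertex therefore yields K_{4} as a minor, and since treewidth is minor-monotone, tw(G) ≥ tw(K_{4}) = 3. Hence tw(G) = 3 exactly.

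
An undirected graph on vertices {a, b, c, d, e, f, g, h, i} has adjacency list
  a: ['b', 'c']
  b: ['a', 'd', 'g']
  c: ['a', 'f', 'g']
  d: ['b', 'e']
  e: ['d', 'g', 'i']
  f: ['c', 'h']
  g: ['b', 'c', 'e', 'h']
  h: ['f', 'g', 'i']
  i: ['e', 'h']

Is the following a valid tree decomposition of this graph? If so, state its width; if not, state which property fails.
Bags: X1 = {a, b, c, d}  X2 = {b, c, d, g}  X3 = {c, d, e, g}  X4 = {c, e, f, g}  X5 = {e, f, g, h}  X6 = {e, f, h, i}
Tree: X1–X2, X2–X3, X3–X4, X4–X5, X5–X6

Vertex coverage: the bags together contain {a, b, c, d, e, f, g, h, i}, the full vertex set. Edge coverage: each edge of G has both endpoints in at least one bag. Running intersection: for every vertex, the bags containing it form a connected subtree. All three properties hold, so this is a valid tree decomposition of width max|bag| − 1 = 3, and hence tw(G) ≤ 3.

Yes; width 3.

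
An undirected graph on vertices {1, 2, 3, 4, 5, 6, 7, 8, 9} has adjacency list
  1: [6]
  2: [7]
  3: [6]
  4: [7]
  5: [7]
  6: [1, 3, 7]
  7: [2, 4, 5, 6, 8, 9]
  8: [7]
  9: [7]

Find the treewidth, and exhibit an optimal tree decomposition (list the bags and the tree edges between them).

Each bag holds 2 vertices, so the decomposition has width 1, which upper-bounds the treewidth. G has an edge, so its treewidth is at least 1. Therefore the treewidth is 1.

Treewidth 1.
One such decomposition:
Bags: B1 = {6, 7}  B2 = {4, 7}  B3 = {7, 8}  B4 = {2, 7}  B5 = {1, 6}  B6 = {3, 6}  B7 = {5, 7}  B8 = {7, 9}
Tree: B1–B2, B1–B3, B2–B4, B1–B5, B5–B6, B4–B7, B7–B8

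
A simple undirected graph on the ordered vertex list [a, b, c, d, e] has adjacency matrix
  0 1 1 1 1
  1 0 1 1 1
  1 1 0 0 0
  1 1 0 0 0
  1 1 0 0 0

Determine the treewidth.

2

A width-2 tree decomposition is:
Bags: B1 = {a, b, e}  B2 = {a, b, c}  B3 = {a, b, d}
Tree: B1–B2, B2–B3
Each bag holds 3 vertices, so the decomposition has width 2, which upper-bounds the treewidth. On the other hand G contains the 3-clique {a, b, d}. A clique must lie in a single bag of any decomposition, so no decomposition can have width below 2. Hence tw(G) = 2 exactly.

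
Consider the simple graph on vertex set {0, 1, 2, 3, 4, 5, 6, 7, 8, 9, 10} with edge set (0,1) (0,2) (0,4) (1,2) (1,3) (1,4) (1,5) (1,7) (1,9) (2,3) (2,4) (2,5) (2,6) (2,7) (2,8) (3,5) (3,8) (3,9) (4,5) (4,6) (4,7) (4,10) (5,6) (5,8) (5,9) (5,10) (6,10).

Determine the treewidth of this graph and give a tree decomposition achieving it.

Every bag has size at most 4, so the width is 4 − 1 = 3 and tw(G) ≤ 3. For the lower bound, the 4 vertices {1, 3, 5, 9} are pairwise adjacent, and any tree decomposition puts a clique entirely inside one bag — forcing width ≥ 3. Therefore the treewidth is 3.

Treewidth 3.
One such decomposition:
Bags: B1 = {1, 2, 3, 5}  B2 = {1, 2, 4, 5}  B3 = {0, 1, 2, 4}  B4 = {2, 4, 5, 6}  B5 = {1, 3, 5, 9}  B6 = {1, 2, 4, 7}  B7 = {4, 5, 6, 10}  B8 = {2, 3, 5, 8}
Tree: B1–B2, B2–B3, B2–B4, B1–B5, B2–B6, B4–B7, B1–B8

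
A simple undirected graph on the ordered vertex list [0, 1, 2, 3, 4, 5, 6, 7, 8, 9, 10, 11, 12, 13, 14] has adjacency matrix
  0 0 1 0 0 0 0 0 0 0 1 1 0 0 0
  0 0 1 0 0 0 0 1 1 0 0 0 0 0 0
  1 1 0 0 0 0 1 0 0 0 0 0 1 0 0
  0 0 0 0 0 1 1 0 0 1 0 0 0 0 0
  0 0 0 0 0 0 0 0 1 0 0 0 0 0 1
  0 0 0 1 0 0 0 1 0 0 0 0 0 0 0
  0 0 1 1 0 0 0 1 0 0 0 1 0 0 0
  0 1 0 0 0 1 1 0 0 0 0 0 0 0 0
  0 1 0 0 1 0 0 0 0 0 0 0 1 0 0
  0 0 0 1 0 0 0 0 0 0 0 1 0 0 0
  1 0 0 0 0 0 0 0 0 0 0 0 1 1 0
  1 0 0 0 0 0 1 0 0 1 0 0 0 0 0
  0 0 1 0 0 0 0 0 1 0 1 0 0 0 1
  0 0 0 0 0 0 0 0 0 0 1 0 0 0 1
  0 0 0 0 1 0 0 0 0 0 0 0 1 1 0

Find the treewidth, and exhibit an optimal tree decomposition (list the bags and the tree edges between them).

Each bag holds 4 vertices, so the decomposition has width 3, which upper-bounds the treewidth. For the lower bound: the 4 vertex sets {3,5,9}, {7}, {6}, {0,1,2,11} are disjoint, each induces a connected subgraph, and every pair is joined by at least one edge of G. Contracting each set to a single vertex therefore yields K_{4} as a minor, and since treewidth is minor-monotone, tw(G) ≥ tw(K_{4}) = 3. Therefore the treewidth is 3.

Treewidth 3.
Bags: B1 = {3, 5, 7, 9}  B2 = {3, 6, 7, 9}  B3 = {6, 7, 9, 11}  B4 = {1, 6, 7, 11}  B5 = {1, 2, 6, 11}  B6 = {0, 1, 2, 11}  B7 = {0, 1, 2, 8}  B8 = {0, 2, 8, 12}  B9 = {0, 8, 10, 12}  B10 = {4, 8, 10, 12}  B11 = {4, 10, 12, 14}  B12 = {4, 10, 13, 14}
Tree: B1–B2, B2–B3, B3–B4, B4–B5, B5–B6, B6–B7, B7–B8, B8–B9, B9–B10, B10–B11, B11–B12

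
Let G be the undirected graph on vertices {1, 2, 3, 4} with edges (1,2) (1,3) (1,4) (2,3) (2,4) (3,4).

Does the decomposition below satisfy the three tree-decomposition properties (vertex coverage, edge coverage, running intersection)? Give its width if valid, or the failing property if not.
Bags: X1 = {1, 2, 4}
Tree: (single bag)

A tree decomposition must satisfy three properties: every vertex lies in some bag; for every edge, both endpoints lie together in some bag; and for every vertex, the bags containing it form a connected subtree. Here vertex 3 appears in no bag, so the decomposition is invalid.

No — vertex 3 appears in no bag.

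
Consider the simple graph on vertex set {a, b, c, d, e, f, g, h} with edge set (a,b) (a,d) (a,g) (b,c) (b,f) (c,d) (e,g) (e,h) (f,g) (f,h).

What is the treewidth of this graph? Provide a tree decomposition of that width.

Every bag has size at most 3, so the width is 3 − 1 = 2 and tw(G) ≤ 2. For the lower bound, G contains the cycle c–d–a–b–c, so G is not a forest; only forests have treewidth ≤ 1, hence tw(G) ≥ 2. Combining the bounds, tw(G) = 2.

Treewidth 2.
One optimal decomposition is:
Bags: B1 = {b, c, d}  B2 = {a, b, d}  B3 = {a, b, f}  B4 = {a, f, g}  B5 = {f, g, h}  B6 = {e, g, h}
Tree: B1–B2, B2–B3, B3–B4, B4–B5, B5–B6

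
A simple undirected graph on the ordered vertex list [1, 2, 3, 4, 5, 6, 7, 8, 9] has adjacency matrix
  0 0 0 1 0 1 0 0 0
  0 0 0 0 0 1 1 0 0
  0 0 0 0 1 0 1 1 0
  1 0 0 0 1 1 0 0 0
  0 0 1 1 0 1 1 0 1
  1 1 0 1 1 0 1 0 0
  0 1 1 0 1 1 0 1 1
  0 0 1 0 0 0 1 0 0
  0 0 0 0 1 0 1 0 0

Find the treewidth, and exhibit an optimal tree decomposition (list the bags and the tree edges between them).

Treewidth 2.
One such decomposition:
Bags: B1 = {5, 6, 7}  B2 = {4, 5, 6}  B3 = {1, 4, 6}  B4 = {3, 5, 7}  B5 = {3, 7, 8}  B6 = {5, 7, 9}  B7 = {2, 6, 7}
Tree: B1–B2, B2–B3, B1–B4, B4–B5, B4–B6, B1–B7

Each bag holds 3 vertices, so the decomposition has width 2, which upper-bounds the treewidth. On the other hand G contains the 3-clique {1, 4, 6}. A clique must lie in a single bag of any decomposition, so no decomposition can have width below 2. Therefore the treewidth is 2.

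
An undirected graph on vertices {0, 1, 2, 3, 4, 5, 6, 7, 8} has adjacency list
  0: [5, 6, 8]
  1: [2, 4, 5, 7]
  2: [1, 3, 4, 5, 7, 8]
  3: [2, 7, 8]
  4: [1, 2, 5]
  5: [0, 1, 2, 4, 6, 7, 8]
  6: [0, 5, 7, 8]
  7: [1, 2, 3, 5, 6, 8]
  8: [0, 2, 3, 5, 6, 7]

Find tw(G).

3

A width-3 tree decomposition is:
Bags: B1 = {2, 5, 7, 8}  B2 = {5, 6, 7, 8}  B3 = {0, 5, 6, 8}  B4 = {2, 3, 7, 8}  B5 = {1, 2, 5, 7}  B6 = {1, 2, 4, 5}
Tree: B1–B2, B2–B3, B1–B4, B1–B5, B5–B6
The largest bag has 4 vertices, giving width 3; this decomposition certifies tw(G) ≤ 3. For the lower bound, the 4 vertices {2, 3, 7, 8} are pairwise adjacent, and any tree decomposition puts a clique entirely inside one bag — forcing width ≥ 3. Hence tw(G) = 3 exactly.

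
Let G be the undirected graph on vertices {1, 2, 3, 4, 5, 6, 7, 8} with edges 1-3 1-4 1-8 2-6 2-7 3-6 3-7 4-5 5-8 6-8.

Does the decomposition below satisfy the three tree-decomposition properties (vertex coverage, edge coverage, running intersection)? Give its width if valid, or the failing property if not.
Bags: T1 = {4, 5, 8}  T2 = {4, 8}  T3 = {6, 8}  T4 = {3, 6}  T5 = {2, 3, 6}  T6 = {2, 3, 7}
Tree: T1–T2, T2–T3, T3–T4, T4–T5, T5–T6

No — vertex 1 appears in no bag.

A tree decomposition must satisfy three properties: every vertex lies in some bag; for every edge, both endpoints lie together in some bag; and for every vertex, the bags containing it form a connected subtree. Here vertex 1 appears in no bag, so the decomposition is invalid.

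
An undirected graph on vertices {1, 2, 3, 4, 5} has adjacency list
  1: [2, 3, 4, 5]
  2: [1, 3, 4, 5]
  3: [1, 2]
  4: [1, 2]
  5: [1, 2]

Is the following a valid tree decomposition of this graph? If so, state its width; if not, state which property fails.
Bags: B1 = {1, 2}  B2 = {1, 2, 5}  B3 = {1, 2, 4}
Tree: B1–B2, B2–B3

No — vertex 3 appears in no bag.

A tree decomposition must satisfy three properties: every vertex lies in some bag; for every edge, both endpoints lie together in some bag; and for every vertex, the bags containing it form a connected subtree. Here vertex 3 appears in no bag, so the decomposition is invalid.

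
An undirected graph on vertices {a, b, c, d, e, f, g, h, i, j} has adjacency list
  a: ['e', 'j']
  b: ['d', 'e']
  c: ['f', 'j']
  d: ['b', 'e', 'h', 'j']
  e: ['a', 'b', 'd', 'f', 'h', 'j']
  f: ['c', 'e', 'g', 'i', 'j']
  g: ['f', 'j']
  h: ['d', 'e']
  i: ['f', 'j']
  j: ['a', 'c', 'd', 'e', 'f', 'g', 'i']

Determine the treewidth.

A width-2 tree decomposition is:
Bags: B1 = {f, g, j}  B2 = {e, f, j}  B3 = {a, e, j}  B4 = {d, e, j}  B5 = {f, i, j}  B6 = {d, e, h}  B7 = {c, f, j}  B8 = {b, d, e}
Tree: B1–B2, B2–B3, B2–B4, B1–B5, B4–B6, B2–B7, B4–B8
Every bag has size at most 3, so the width is 3 − 1 = 2 and tw(G) ≤ 2. For the lower bound, the 3 vertices {d, e, j} are pairwise adjacent, and any tree decomposition puts a clique entirely inside one bag — forcing width ≥ 2. Combining the bounds, tw(G) = 2.

2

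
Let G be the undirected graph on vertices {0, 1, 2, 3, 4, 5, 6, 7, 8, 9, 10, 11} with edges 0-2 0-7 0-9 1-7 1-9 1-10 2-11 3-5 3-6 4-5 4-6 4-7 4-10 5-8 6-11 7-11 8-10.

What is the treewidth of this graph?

3

A width-3 tree decomposition is:
Bags: B1 = {3, 5, 8, 10}  B2 = {3, 4, 5, 10}  B3 = {3, 4, 6, 10}  B4 = {1, 4, 6, 10}  B5 = {1, 4, 6, 7}  B6 = {1, 6, 7, 11}  B7 = {1, 7, 9, 11}  B8 = {0, 7, 9, 11}  B9 = {0, 2, 9, 11}
Tree: B1–B2, B2–B3, B3–B4, B4–B5, B5–B6, B6–B7, B7–B8, B8–B9
Every bag has size at most 4, so the width is 4 − 1 = 3 and tw(G) ≤ 3. For the lower bound: the 4 vertex sets {3,5,8}, {10}, {4}, {1,6,7,11} are disjoint, each induces a connected subgraph, and every pair is joined by at least one edge of G. Contracting each set to a single vertex therefore yields K_{4} as a minor, and since treewidth is minor-monotone, tw(G) ≥ tw(K_{4}) = 3. Combining the bounds, tw(G) = 3.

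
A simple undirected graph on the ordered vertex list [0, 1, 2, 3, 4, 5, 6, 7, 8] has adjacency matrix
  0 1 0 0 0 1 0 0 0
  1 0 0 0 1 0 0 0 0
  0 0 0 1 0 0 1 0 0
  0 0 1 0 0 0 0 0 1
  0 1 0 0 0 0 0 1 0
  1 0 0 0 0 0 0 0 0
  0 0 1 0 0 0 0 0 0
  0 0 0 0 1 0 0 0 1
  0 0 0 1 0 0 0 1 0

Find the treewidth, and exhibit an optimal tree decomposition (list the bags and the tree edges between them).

Treewidth 1.
Bags: B1 = {2, 6}  B2 = {2, 3}  B3 = {3, 8}  B4 = {7, 8}  B5 = {4, 7}  B6 = {1, 4}  B7 = {0, 1}  B8 = {0, 5}
Tree: B1–B2, B2–B3, B3–B4, B4–B5, B5–B6, B6–B7, B7–B8

The largest bag has 2 vertices, giving width 1; this decomposition certifies tw(G) ≤ 1. G has an edge, so its treewidth is at least 1. The upper and lower bounds meet at 1, so that is the treewidth.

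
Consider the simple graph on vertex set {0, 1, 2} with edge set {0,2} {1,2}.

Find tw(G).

A width-1 tree decomposition is:
Bags: B1 = {1, 2}  B2 = {0, 2}
Tree: B1–B2
The largest bag has 2 vertices, giving width 1; this decomposition certifies tw(G) ≤ 1. G has an edge, so its treewidth is at least 1. Hence tw(G) = 1 exactly.

1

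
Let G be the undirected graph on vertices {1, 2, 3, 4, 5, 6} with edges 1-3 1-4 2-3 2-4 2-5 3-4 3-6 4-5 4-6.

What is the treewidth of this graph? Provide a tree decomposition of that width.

Every bag has size at most 3, so the width is 3 − 1 = 2 and tw(G) ≤ 2. Conversely, {1, 3, 4} is a clique of size 3, and the vertices of any clique must share a bag in every tree decomposition; so some bag has ≥ 3 vertices and tw(G) ≥ 2. Hence tw(G) = 2 exactly.

Treewidth 2.
Bags: B1 = {2, 4, 5}  B2 = {2, 3, 4}  B3 = {1, 3, 4}  B4 = {3, 4, 6}
Tree: B1–B2, B2–B3, B2–B4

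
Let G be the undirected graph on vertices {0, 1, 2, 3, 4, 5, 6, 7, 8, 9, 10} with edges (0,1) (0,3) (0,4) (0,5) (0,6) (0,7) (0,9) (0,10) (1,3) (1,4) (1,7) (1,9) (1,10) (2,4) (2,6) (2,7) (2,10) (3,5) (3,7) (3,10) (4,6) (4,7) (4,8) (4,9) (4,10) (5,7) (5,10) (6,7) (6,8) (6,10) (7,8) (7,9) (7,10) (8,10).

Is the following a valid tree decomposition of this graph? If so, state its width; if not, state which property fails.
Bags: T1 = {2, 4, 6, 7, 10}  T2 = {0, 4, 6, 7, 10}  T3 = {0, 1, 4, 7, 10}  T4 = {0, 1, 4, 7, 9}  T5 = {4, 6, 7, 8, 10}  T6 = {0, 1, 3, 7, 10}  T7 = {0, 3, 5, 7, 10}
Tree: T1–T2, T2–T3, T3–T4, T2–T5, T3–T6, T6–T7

Vertex coverage: the bags together contain {0, 1, 2, 3, 4, 5, 6, 7, 8, 9, 10}, the full vertex set. Edge coverage: each edge of G has both endpoints in at least one bag. Running intersection: for every vertex, the bags containing it form a connected subtree. All three properties hold, so this is a valid tree decomposition of width max|bag| − 1 = 4, and hence tw(G) ≤ 4.

Yes; width 4.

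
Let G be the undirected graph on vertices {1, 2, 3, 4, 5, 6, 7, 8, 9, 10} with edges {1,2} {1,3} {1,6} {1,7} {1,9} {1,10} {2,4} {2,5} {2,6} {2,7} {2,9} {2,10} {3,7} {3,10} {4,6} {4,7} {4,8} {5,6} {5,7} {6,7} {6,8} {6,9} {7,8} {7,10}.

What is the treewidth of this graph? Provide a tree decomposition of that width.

The largest bag has 4 vertices, giving width 3; this decomposition certifies tw(G) ≤ 3. For the lower bound, the 4 vertices {1, 2, 6, 9} are pairwise adjacent, and any tree decomposition puts a clique entirely inside one bag — forcing width ≥ 3. Combining the bounds, tw(G) = 3.

Treewidth 3.
One such decomposition:
Bags: B1 = {1, 2, 6, 7}  B2 = {1, 2, 6, 9}  B3 = {2, 4, 6, 7}  B4 = {2, 5, 6, 7}  B5 = {1, 2, 7, 10}  B6 = {1, 3, 7, 10}  B7 = {4, 6, 7, 8}
Tree: B1–B2, B1–B3, B1–B4, B1–B5, B5–B6, B3–B7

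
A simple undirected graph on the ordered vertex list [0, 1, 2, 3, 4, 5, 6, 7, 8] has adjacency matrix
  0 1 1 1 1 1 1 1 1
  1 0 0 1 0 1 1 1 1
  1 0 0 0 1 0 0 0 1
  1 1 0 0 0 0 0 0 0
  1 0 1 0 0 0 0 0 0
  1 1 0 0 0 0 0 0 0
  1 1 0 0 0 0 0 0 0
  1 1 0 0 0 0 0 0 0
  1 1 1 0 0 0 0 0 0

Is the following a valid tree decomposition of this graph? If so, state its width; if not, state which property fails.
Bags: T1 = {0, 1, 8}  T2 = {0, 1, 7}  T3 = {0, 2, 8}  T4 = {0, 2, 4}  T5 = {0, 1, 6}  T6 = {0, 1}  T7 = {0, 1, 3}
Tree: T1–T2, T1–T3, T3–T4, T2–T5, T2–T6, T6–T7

No — vertex 5 appears in no bag.

A tree decomposition must satisfy three properties: every vertex lies in some bag; for every edge, both endpoints lie together in some bag; and for every vertex, the bags containing it form a connected subtree. Here vertex 5 appears in no bag, so the decomposition is invalid.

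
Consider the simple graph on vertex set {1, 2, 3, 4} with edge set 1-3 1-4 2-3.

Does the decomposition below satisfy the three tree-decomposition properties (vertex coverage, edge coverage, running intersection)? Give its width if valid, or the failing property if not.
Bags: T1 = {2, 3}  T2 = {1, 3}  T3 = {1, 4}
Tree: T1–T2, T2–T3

Yes; width 1.

Checking the three conditions: (i) the bags cover all of {1, 2, 3, 4}; (ii) for each edge, some bag contains both endpoints; (iii) the bags containing any fixed vertex form a subtree. All hold, so the decomposition is valid with width 2 − 1 = 1.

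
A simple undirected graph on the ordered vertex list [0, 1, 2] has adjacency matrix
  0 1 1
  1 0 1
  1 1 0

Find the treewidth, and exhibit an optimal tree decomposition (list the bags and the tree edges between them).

Treewidth 2.
Bags: B1 = {0, 1, 2}
Tree: (single bag)

With just one bag of size 3, the width is 3 − 1 = 2, so tw(G) ≤ 2. For the lower bound, the 3 vertices {0, 1, 2} are pairwise adjacent, and any tree decomposition puts a clique entirely inside one bag — forcing width ≥ 2. Hence tw(G) = 2 exactly.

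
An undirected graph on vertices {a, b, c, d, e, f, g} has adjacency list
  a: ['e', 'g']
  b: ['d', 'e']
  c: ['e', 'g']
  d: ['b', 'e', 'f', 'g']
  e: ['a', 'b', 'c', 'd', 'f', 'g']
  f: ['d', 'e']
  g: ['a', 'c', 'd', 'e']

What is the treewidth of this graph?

2

A width-2 tree decomposition is:
Bags: B1 = {d, e, g}  B2 = {c, e, g}  B3 = {b, d, e}  B4 = {a, e, g}  B5 = {d, e, f}
Tree: B1–B2, B1–B3, B1–B4, B1–B5
Every bag has size at most 3, so the width is 3 − 1 = 2 and tw(G) ≤ 2. On the other hand G contains the 3-clique {d, e, g}. A clique must lie in a single bag of any decomposition, so no decomposition can have width below 2. Hence tw(G) = 2 exactly.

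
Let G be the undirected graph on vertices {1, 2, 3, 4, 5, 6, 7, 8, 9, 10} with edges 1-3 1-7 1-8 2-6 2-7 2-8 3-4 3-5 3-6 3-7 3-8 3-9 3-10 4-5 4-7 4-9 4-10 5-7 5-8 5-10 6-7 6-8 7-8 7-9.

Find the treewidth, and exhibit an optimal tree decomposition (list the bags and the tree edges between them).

Treewidth 3.
One optimal decomposition is:
Bags: B1 = {1, 3, 7, 8}  B2 = {3, 5, 7, 8}  B3 = {3, 6, 7, 8}  B4 = {3, 4, 5, 7}  B5 = {3, 4, 7, 9}  B6 = {2, 6, 7, 8}  B7 = {3, 4, 5, 10}
Tree: B1–B2, B2–B3, B2–B4, B4–B5, B3–B6, B4–B7

Every bag has size at most 4, so the width is 4 − 1 = 3 and tw(G) ≤ 3. For the lower bound, the 4 vertices {2, 6, 7, 8} are pairwise adjacent, and any tree decomposition puts a clique entirely inside one bag — forcing width ≥ 3. Combining the bounds, tw(G) = 3.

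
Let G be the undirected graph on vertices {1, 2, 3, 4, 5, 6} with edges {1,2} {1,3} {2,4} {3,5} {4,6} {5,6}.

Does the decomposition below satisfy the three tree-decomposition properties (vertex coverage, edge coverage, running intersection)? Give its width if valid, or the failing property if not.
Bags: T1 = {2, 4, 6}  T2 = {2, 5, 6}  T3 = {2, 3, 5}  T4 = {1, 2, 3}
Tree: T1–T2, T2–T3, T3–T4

Yes; width 2.

Vertex coverage: the bags together contain {1, 2, 3, 4, 5, 6}, the full vertex set. Edge coverage: each edge of G has both endpoints in at least one bag. Running intersection: for every vertex, the bags containing it form a connected subtree. All three properties hold, so this is a valid tree decomposition of width max|bag| − 1 = 2, and hence tw(G) ≤ 2.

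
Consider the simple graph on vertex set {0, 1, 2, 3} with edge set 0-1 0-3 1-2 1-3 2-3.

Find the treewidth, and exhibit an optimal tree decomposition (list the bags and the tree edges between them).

Treewidth 2.
One such decomposition:
Bags: B1 = {0, 1, 3}  B2 = {1, 2, 3}
Tree: B1–B2

The largest bag has 3 vertices, giving width 2; this decomposition certifies tw(G) ≤ 2. On the other hand G contains the 3-clique {0, 1, 3}. A clique must lie in a single bag of any decomposition, so no decomposition can have width below 2. The upper and lower bounds meet at 2, so that is the treewidth.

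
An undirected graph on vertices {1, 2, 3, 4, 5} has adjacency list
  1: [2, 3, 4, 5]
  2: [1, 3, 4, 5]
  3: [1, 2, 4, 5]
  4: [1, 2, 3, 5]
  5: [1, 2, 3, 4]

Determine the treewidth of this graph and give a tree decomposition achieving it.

A single bag containing all 5 vertices is trivially a valid decomposition of width 4. Conversely, {1, 2, 3, 4, 5} is a clique of size 5, and the vertices of any clique must share a bag in every tree decomposition; so some bag has ≥ 5 vertices and tw(G) ≥ 4. The upper and lower bounds meet at 4, so that is the treewidth.

Treewidth 4.
One such decomposition:
Bags: B1 = {1, 2, 3, 4, 5}
Tree: (single bag)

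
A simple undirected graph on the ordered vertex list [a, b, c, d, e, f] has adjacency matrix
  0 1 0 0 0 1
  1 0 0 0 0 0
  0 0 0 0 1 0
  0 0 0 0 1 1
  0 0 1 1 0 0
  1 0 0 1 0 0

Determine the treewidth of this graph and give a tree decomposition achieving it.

Treewidth 1.
One optimal decomposition is:
Bags: B1 = {c, e}  B2 = {d, e}  B3 = {d, f}  B4 = {a, f}  B5 = {a, b}
Tree: B1–B2, B2–B3, B3–B4, B4–B5

Every bag has size at most 2, so the width is 2 − 1 = 1 and tw(G) ≤ 1. Since G has at least one edge (e.g. c–e), it is not an edgeless graph, so tw(G) ≥ 1. Therefore the treewidth is 1.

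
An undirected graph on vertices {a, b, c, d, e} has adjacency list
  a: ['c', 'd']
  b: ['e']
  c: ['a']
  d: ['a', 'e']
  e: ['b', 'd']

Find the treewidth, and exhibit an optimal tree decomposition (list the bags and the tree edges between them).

Treewidth 1.
One such decomposition:
Bags: B1 = {a, c}  B2 = {a, d}  B3 = {d, e}  B4 = {b, e}
Tree: B1–B2, B2–B3, B3–B4

Each bag holds 2 vertices, so the decomposition has width 1, which upper-bounds the treewidth. G has an edge, so its treewidth is at least 1. The upper and lower bounds meet at 1, so that is the treewidth.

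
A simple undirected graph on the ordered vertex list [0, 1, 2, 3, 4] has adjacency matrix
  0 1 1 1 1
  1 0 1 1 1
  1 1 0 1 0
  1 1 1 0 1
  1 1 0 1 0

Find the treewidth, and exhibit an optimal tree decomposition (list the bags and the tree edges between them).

Treewidth 3.
One such decomposition:
Bags: B1 = {0, 1, 2, 3}  B2 = {0, 1, 3, 4}
Tree: B1–B2

Each bag holds 4 vertices, so the decomposition has width 3, which upper-bounds the treewidth. On the other hand G contains the 4-clique {0, 1, 2, 3}. A clique must lie in a single bag of any decomposition, so no decomposition can have width below 3. Hence tw(G) = 3 exactly.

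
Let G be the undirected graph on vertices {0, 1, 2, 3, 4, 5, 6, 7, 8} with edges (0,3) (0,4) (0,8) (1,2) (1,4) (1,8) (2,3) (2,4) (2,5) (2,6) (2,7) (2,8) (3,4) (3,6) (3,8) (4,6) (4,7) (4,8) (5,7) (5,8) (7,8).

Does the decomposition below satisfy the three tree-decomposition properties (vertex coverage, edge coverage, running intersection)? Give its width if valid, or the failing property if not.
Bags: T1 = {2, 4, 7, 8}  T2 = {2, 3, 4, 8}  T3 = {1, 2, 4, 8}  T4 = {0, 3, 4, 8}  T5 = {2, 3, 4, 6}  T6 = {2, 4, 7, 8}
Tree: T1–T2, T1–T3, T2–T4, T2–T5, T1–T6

No — vertex 5 appears in no bag.

A tree decomposition must satisfy three properties: every vertex lies in some bag; for every edge, both endpoints lie together in some bag; and for every vertex, the bags containing it form a connected subtree. Here vertex 5 appears in no bag, so the decomposition is invalid.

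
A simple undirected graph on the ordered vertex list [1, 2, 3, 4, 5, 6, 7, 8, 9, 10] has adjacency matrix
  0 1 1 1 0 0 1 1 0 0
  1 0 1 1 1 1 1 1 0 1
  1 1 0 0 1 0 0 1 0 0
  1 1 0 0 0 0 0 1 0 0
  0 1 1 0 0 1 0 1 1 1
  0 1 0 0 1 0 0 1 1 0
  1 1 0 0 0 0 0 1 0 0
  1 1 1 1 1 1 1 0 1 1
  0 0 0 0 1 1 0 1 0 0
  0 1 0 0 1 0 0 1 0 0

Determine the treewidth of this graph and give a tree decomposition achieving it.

Treewidth 3.
One such decomposition:
Bags: B1 = {2, 5, 8, 10}  B2 = {2, 3, 5, 8}  B3 = {2, 5, 6, 8}  B4 = {1, 2, 3, 8}  B5 = {1, 2, 7, 8}  B6 = {1, 2, 4, 8}  B7 = {5, 6, 8, 9}
Tree: B1–B2, B1–B3, B2–B4, B4–B5, B5–B6, B3–B7

Every bag has size at most 4, so the width is 4 − 1 = 3 and tw(G) ≤ 3. Conversely, {5, 6, 8, 9} is a clique of size 4, and the vertices of any clique must share a bag in every tree decomposition; so some bag has ≥ 4 vertices and tw(G) ≥ 3. Hence tw(G) = 3 exactly.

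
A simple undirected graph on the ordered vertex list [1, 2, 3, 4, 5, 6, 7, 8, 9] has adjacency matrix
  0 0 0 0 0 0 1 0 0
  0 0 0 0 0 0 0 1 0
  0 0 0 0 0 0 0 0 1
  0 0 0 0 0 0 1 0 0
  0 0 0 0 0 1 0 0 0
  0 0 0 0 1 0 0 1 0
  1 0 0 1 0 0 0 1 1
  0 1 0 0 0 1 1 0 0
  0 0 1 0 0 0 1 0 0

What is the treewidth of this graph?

1

A width-1 tree decomposition is:
Bags: B1 = {7, 8}  B2 = {6, 8}  B3 = {5, 6}  B4 = {7, 9}  B5 = {1, 7}  B6 = {3, 9}  B7 = {4, 7}  B8 = {2, 8}
Tree: B1–B2, B2–B3, B1–B4, B1–B5, B4–B6, B5–B7, B1–B8
Each bag holds 2 vertices, so the decomposition has width 1, which upper-bounds the treewidth. G has an edge, so its treewidth is at least 1. Combining the bounds, tw(G) = 1.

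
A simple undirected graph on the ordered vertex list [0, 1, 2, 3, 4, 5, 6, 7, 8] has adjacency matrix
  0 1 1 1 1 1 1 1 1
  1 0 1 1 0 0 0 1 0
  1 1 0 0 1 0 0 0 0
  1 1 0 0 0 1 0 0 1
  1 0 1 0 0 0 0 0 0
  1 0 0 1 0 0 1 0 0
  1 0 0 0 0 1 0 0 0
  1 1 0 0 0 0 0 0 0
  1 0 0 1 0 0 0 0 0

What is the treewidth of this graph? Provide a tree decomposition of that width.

Treewidth 2.
One optimal decomposition is:
Bags: B1 = {0, 3, 5}  B2 = {0, 1, 3}  B3 = {0, 1, 2}  B4 = {0, 3, 8}  B5 = {0, 5, 6}  B6 = {0, 1, 7}  B7 = {0, 2, 4}
Tree: B1–B2, B2–B3, B1–B4, B1–B5, B3–B6, B3–B7

Each bag holds 3 vertices, so the decomposition has width 2, which upper-bounds the treewidth. Conversely, {0, 1, 2} is a clique of size 3, and the vertices of any clique must share a bag in every tree decomposition; so some bag has ≥ 3 vertices and tw(G) ≥ 2. Therefore the treewidth is 2.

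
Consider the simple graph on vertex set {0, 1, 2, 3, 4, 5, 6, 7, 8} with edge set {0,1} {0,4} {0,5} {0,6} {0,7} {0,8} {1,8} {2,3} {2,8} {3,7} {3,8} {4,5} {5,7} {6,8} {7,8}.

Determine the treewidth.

A width-2 tree decomposition is:
Bags: B1 = {3, 7, 8}  B2 = {0, 7, 8}  B3 = {0, 5, 7}  B4 = {2, 3, 8}  B5 = {0, 6, 8}  B6 = {0, 4, 5}  B7 = {0, 1, 8}
Tree: B1–B2, B2–B3, B1–B4, B2–B5, B3–B6, B5–B7
Every bag has size at most 3, so the width is 3 − 1 = 2 and tw(G) ≤ 2. Conversely, {0, 1, 8} is a clique of size 3, and the vertices of any clique must share a bag in every tree decomposition; so some bag has ≥ 3 vertices and tw(G) ≥ 2. Hence tw(G) = 2 exactly.

2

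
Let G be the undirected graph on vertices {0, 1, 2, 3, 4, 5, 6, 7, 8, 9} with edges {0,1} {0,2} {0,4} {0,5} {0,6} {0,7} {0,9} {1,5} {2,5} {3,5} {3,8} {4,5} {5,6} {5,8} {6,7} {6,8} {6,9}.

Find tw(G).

A width-2 tree decomposition is:
Bags: B1 = {0, 5, 6}  B2 = {0, 6, 7}  B3 = {0, 1, 5}  B4 = {0, 2, 5}  B5 = {0, 4, 5}  B6 = {5, 6, 8}  B7 = {0, 6, 9}  B8 = {3, 5, 8}
Tree: B1–B2, B1–B3, B3–B4, B1–B5, B1–B6, B2–B7, B6–B8
Every bag has size at most 3, so the width is 3 − 1 = 2 and tw(G) ≤ 2. For the lower bound, the 3 vertices {0, 6, 9} are pairwise adjacent, and any tree decomposition puts a clique entirely inside one bag — forcing width ≥ 2. Hence tw(G) = 2 exactly.

2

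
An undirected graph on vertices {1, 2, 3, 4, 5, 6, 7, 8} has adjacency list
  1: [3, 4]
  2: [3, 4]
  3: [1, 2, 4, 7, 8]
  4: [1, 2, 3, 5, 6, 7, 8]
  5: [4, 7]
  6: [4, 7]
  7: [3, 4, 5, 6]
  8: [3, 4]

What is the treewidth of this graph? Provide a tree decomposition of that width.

Treewidth 2.
Bags: B1 = {3, 4, 7}  B2 = {4, 5, 7}  B3 = {4, 6, 7}  B4 = {1, 3, 4}  B5 = {2, 3, 4}  B6 = {3, 4, 8}
Tree: B1–B2, B1–B3, B1–B4, B1–B5, B1–B6

Every bag has size at most 3, so the width is 3 − 1 = 2 and tw(G) ≤ 2. For the lower bound, the 3 vertices {3, 4, 8} are pairwise adjacent, and any tree decomposition puts a clique entirely inside one bag — forcing width ≥ 2. Therefore the treewidth is 2.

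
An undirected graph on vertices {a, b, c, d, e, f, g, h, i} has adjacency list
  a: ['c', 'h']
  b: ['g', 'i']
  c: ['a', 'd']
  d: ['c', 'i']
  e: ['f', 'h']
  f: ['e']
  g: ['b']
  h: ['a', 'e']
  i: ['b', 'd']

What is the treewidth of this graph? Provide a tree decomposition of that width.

Each bag holds 2 vertices, so the decomposition has width 1, which upper-bounds the treewidth. Since G has at least one edge (e.g. f–e), it is not an edgeless graph, so tw(G) ≥ 1. The upper and lower bounds meet at 1, so that is the treewidth.

Treewidth 1.
Bags: B1 = {e, f}  B2 = {e, h}  B3 = {a, h}  B4 = {a, c}  B5 = {c, d}  B6 = {d, i}  B7 = {b, i}  B8 = {b, g}
Tree: B1–B2, B2–B3, B3–B4, B4–B5, B5–B6, B6–B7, B7–B8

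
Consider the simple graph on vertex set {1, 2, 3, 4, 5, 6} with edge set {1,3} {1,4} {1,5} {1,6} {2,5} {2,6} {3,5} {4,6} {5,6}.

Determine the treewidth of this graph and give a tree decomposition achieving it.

Treewidth 2.
One optimal decomposition is:
Bags: B1 = {1, 3, 5}  B2 = {1, 5, 6}  B3 = {2, 5, 6}  B4 = {1, 4, 6}
Tree: B1–B2, B2–B3, B2–B4

Each bag holds 3 vertices, so the decomposition has width 2, which upper-bounds the treewidth. On the other hand G contains the 3-clique {1, 4, 6}. A clique must lie in a single bag of any decomposition, so no decomposition can have width below 2. The upper and lower bounds meet at 2, so that is the treewidth.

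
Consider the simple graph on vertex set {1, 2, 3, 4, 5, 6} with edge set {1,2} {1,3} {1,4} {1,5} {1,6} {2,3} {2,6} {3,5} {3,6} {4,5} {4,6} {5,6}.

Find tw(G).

A width-3 tree decomposition is:
Bags: B1 = {1, 3, 5, 6}  B2 = {1, 4, 5, 6}  B3 = {1, 2, 3, 6}
Tree: B1–B2, B1–B3
Each bag holds 4 vertices, so the decomposition has width 3, which upper-bounds the treewidth. Conversely, {1, 2, 3, 6} is a clique of size 4, and the vertices of any clique must share a bag in every tree decomposition; so some bag has ≥ 4 vertices and tw(G) ≥ 3. Combining the bounds, tw(G) = 3.

3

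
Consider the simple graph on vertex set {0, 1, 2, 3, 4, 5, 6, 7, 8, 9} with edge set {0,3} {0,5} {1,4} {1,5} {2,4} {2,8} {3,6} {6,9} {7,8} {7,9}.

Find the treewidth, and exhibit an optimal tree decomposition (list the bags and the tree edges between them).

Every bag has size at most 3, so the width is 3 − 1 = 2 and tw(G) ≤ 2. For the lower bound, G contains the cycle 2–4–1–5–0–3–6–9–7–8–2, so G is not a forest; only forests have treewidth ≤ 1, hence tw(G) ≥ 2. Therefore the treewidth is 2.

Treewidth 2.
One optimal decomposition is:
Bags: B1 = {1, 2, 4}  B2 = {1, 2, 5}  B3 = {0, 2, 5}  B4 = {0, 2, 3}  B5 = {2, 3, 6}  B6 = {2, 6, 9}  B7 = {2, 7, 9}  B8 = {2, 7, 8}
Tree: B1–B2, B2–B3, B3–B4, B4–B5, B5–B6, B6–B7, B7–B8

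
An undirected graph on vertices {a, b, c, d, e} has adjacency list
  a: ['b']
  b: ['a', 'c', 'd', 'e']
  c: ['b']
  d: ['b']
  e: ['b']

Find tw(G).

A width-1 tree decomposition is:
Bags: B1 = {a, b}  B2 = {b, c}  B3 = {b, e}  B4 = {b, d}
Tree: B1–B2, B1–B3, B3–B4
Each bag holds 2 vertices, so the decomposition has width 1, which upper-bounds the treewidth. Since G has at least one edge (e.g. a–b), it is not an edgeless graph, so tw(G) ≥ 1. Therefore the treewidth is 1.

1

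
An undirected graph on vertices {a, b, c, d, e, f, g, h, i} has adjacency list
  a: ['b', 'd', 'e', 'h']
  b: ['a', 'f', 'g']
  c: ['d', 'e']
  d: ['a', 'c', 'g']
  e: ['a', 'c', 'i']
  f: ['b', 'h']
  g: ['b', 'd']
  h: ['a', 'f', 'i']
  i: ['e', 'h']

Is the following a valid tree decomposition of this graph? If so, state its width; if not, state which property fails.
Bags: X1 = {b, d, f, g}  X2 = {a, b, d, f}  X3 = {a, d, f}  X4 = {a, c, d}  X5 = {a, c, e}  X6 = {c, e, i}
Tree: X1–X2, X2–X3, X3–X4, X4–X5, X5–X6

A tree decomposition must satisfy three properties: every vertex lies in some bag; for every edge, both endpoints lie together in some bag; and for every vertex, the bags containing it form a connected subtree. Here vertex h appears in no bag, so the decomposition is invalid.

No — vertex h appears in no bag.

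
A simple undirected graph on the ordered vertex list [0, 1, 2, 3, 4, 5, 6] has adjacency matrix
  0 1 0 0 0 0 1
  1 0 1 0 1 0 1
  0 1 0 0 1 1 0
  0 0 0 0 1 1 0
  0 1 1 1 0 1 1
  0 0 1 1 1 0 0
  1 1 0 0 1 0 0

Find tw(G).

2

A width-2 tree decomposition is:
Bags: B1 = {2, 4, 5}  B2 = {1, 2, 4}  B3 = {1, 4, 6}  B4 = {3, 4, 5}  B5 = {0, 1, 6}
Tree: B1–B2, B2–B3, B1–B4, B3–B5
Each bag holds 3 vertices, so the decomposition has width 2, which upper-bounds the treewidth. Conversely, {0, 1, 6} is a clique of size 3, and the vertices of any clique must share a bag in every tree decomposition; so some bag has ≥ 3 vertices and tw(G) ≥ 2. Combining the bounds, tw(G) = 2.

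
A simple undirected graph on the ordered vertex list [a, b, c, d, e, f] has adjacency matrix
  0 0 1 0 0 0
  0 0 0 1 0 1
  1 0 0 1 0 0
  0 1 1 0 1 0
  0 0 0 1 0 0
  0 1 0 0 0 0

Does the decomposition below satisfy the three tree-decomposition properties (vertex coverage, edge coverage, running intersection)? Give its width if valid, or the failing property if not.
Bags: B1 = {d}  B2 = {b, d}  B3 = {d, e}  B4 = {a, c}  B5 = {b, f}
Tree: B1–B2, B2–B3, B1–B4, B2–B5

A tree decomposition must satisfy three properties: every vertex lies in some bag; for every edge, both endpoints lie together in some bag; and for every vertex, the bags containing it form a connected subtree. Here edge (c,d) lies in no bag, so the decomposition is invalid.

No — edge (c,d) lies in no bag.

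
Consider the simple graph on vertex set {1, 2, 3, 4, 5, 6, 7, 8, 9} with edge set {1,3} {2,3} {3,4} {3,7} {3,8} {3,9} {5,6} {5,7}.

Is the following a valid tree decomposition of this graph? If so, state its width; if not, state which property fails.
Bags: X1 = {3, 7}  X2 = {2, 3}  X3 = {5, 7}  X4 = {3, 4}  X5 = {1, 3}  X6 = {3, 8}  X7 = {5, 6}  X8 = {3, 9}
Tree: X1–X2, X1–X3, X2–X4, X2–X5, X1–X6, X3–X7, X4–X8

Yes; width 1.

Checking the three conditions: (i) the bags cover all of {1, 2, 3, 4, 5, 6, 7, 8, 9}; (ii) for each edge, some bag contains both endpoints; (iii) the bags containing any fixed vertex form a subtree. All hold, so the decomposition is valid with width 2 − 1 = 1.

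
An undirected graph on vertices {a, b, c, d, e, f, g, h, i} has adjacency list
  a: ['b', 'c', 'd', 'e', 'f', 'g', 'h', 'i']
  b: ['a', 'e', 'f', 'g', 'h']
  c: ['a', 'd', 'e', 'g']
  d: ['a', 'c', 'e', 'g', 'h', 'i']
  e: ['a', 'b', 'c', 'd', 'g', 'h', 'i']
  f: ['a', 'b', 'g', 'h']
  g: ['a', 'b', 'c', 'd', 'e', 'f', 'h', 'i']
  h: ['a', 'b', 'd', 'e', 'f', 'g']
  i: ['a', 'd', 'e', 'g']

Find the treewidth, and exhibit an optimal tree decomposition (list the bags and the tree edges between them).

Every bag has size at most 5, so the width is 5 − 1 = 4 and tw(G) ≤ 4. For the lower bound, the 5 vertices {a, d, e, g, h} are pairwise adjacent, and any tree decomposition puts a clique entirely inside one bag — forcing width ≥ 4. The upper and lower bounds meet at 4, so that is the treewidth.

Treewidth 4.
One optimal decomposition is:
Bags: B1 = {a, d, e, g, h}  B2 = {a, c, d, e, g}  B3 = {a, b, e, g, h}  B4 = {a, b, f, g, h}  B5 = {a, d, e, g, i}
Tree: B1–B2, B1–B3, B3–B4, B2–B5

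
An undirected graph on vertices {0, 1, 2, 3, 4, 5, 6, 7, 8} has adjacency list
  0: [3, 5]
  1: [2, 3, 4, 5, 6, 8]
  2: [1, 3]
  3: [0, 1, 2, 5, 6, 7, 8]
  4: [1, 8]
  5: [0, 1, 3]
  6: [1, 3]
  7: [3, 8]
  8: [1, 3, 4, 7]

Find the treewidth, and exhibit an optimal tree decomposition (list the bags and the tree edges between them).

Treewidth 2.
Bags: B1 = {1, 3, 8}  B2 = {3, 7, 8}  B3 = {1, 3, 5}  B4 = {1, 2, 3}  B5 = {0, 3, 5}  B6 = {1, 3, 6}  B7 = {1, 4, 8}
Tree: B1–B2, B1–B3, B3–B4, B3–B5, B4–B6, B1–B7

The largest bag has 3 vertices, giving width 2; this decomposition certifies tw(G) ≤ 2. For the lower bound, the 3 vertices {0, 3, 5} are pairwise adjacent, and any tree decomposition puts a clique entirely inside one bag — forcing width ≥ 2. The upper and lower bounds meet at 2, so that is the treewidth.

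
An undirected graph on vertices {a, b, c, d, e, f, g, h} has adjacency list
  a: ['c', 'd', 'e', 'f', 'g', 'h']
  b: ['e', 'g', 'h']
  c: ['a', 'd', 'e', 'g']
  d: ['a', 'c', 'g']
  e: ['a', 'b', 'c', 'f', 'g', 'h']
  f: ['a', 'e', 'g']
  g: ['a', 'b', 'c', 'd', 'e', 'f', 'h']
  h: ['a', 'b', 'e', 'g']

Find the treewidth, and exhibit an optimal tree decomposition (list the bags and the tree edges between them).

Each bag holds 4 vertices, so the decomposition has width 3, which upper-bounds the treewidth. Conversely, {a, c, d, g} is a clique of size 4, and the vertices of any clique must share a bag in every tree decomposition; so some bag has ≥ 4 vertices and tw(G) ≥ 3. Hence tw(G) = 3 exactly.

Treewidth 3.
Bags: B1 = {a, c, e, g}  B2 = {a, e, g, h}  B3 = {a, c, d, g}  B4 = {b, e, g, h}  B5 = {a, e, f, g}
Tree: B1–B2, B1–B3, B2–B4, B2–B5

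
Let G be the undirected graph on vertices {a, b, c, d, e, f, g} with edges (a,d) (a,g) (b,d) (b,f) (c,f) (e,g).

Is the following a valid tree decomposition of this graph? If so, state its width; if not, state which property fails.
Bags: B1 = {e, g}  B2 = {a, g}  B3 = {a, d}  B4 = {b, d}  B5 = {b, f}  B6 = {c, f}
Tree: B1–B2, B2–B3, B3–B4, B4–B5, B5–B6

Every vertex of G appears in some bag (union = {a, b, c, d, e, f, g}); every edge is covered by a bag; and for each vertex v the set of bags containing v is connected in the bag tree. The decomposition is therefore valid. The largest bag has 2 vertices, so the width is 1.

Yes; width 1.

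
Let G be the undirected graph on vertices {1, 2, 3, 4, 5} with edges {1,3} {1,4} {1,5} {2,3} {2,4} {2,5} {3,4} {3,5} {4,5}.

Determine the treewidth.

A width-3 tree decomposition is:
Bags: B1 = {2, 3, 4, 5}  B2 = {1, 3, 4, 5}
Tree: B1–B2
Each bag holds 4 vertices, so the decomposition has width 3, which upper-bounds the treewidth. For the lower bound, the 4 vertices {1, 3, 4, 5} are pairwise adjacent, and any tree decomposition puts a clique entirely inside one bag — forcing width ≥ 3. Combining the bounds, tw(G) = 3.

3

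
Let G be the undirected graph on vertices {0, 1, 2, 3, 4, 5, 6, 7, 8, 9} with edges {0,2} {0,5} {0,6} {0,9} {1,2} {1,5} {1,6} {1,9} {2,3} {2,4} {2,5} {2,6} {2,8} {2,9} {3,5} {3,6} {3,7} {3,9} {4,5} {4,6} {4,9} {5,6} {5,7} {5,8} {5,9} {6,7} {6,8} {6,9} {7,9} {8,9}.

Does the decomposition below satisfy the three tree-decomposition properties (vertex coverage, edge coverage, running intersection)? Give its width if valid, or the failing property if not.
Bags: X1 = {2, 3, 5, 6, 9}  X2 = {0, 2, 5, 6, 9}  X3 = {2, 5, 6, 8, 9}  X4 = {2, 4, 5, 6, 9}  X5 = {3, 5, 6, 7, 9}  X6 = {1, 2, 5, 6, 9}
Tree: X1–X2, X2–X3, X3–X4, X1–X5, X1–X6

Checking the three conditions: (i) the bags cover all of {0, 1, 2, 3, 4, 5, 6, 7, 8, 9}; (ii) for each edge, some bag contains both endpoints; (iii) the bags containing any fixed vertex form a subtree. All hold, so the decomposition is valid with width 5 − 1 = 4.

Yes; width 4.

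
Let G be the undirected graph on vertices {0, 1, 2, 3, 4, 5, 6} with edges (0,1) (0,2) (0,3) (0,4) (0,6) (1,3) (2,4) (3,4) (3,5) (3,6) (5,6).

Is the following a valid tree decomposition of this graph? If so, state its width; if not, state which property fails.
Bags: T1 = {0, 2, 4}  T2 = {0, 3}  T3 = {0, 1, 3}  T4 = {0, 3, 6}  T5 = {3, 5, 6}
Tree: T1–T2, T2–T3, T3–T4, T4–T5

No — edge (4,3) lies in no bag.

A tree decomposition must satisfy three properties: every vertex lies in some bag; for every edge, both endpoints lie together in some bag; and for every vertex, the bags containing it form a connected subtree. Here edge (4,3) lies in no bag, so the decomposition is invalid.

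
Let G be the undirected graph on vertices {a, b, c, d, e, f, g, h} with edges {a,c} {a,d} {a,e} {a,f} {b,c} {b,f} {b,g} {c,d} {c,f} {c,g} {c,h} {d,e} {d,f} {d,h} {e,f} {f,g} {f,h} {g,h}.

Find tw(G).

3

A width-3 tree decomposition is:
Bags: B1 = {c, f, g, h}  B2 = {c, d, f, h}  B3 = {b, c, f, g}  B4 = {a, c, d, f}  B5 = {a, d, e, f}
Tree: B1–B2, B1–B3, B2–B4, B4–B5
Every bag has size at most 4, so the width is 4 − 1 = 3 and tw(G) ≤ 3. On the other hand G contains the 4-clique {a, d, e, f}. A clique must lie in a single bag of any decomposition, so no decomposition can have width below 3. Combining the bounds, tw(G) = 3.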